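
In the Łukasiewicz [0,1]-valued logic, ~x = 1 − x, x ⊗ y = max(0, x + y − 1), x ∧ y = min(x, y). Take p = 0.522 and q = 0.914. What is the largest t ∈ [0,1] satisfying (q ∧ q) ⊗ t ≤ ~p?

0.564

q ∧ q = min(0.914, 0.914) = 0.914
So the left factor is q ∧ q = 0.914.
~p = 1 − 0.522 = 0.478
So the right-hand bound is ~p = 0.478.
The residuum of the Łukasiewicz t-norm gives the supremum: min(1, 1 − 0.914 + 0.478).
1 − 0.914 + 0.478 = 0.564, so t = min(1, 0.564) = 0.564.
Check: 0.914 ⊗ 0.564 = max(0, 0.478) = 0.478 ≤ 0.478.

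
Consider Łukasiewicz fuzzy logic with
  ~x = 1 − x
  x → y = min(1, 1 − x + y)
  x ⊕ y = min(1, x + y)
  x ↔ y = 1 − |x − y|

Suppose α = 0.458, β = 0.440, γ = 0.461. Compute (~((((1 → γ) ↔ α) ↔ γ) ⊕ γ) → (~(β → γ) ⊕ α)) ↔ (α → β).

1 → γ = min(1, 1 − 1.000 + 0.461) = min(1, 0.461) = 0.461
(1 → γ) ↔ α = 1 − |0.461 − 0.458| = 1 − 0.003 = 0.997
((1 → γ) ↔ α) ↔ γ = 1 − |0.997 − 0.461| = 1 − 0.536 = 0.464
(((1 → γ) ↔ α) ↔ γ) ⊕ γ = min(1, 0.464 + 0.461) = min(1, 0.925) = 0.925
~((((1 → γ) ↔ α) ↔ γ) ⊕ γ) = 1 − 0.925 = 0.075
β → γ = min(1, 1 − 0.440 + 0.461) = min(1, 1.021) = 1.000
~(β → γ) = 1 − 1.000 = 0.000
~(β → γ) ⊕ α = min(1, 0.000 + 0.458) = min(1, 0.458) = 0.458
~((((1 → γ) ↔ α) ↔ γ) ⊕ γ) → (~(β → γ) ⊕ α) = min(1, 1 − 0.075 + 0.458) = min(1, 1.383) = 1.000
α → β = min(1, 1 − 0.458 + 0.440) = min(1, 0.982) = 0.982
(~((((1 → γ) ↔ α) ↔ γ) ⊕ γ) → (~(β → γ) ⊕ α)) ↔ (α → β) = 1 − |1.000 − 0.982| = 1 − 0.018 = 0.982

0.982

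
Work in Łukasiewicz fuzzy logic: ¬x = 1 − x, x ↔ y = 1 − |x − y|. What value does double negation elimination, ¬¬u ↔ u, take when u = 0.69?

¬u = 1 − 0.69 = 0.31
¬¬u = 1 − 0.31 = 0.69
¬¬u ↔ u = 1 − |0.69 − 0.69| = 1 − 0.00 = 1.00
(As expected: always 1 in Ł∞ since negation is involutive.)

1.00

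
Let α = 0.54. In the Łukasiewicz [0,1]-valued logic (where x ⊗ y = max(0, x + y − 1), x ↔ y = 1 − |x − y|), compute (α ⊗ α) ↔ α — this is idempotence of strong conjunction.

0.54

α ⊗ α = max(0, 0.54 + 0.54 − 1) = max(0, 0.08) = 0.08
(α ⊗ α) ↔ α = 1 − |0.08 − 0.54| = 1 − 0.46 = 0.54
(The value 0.54 < 1 shows this instance is not satisfied; fails in Ł∞ since a ⊗ a = max(0, 2a−1) ≠ a in general.)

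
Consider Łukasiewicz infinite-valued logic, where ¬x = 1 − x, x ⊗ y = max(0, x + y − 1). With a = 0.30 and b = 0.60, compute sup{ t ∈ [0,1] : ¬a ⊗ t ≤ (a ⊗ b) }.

0.30

¬a = 1 − 0.30 = 0.70
So the left factor is ¬a = 0.70.
a ⊗ b = max(0, 0.30 + 0.60 − 1) = max(0, -0.10) = 0.00
So the right-hand bound is a ⊗ b = 0.00.
The residuum of the Łukasiewicz t-norm gives the supremum: min(1, 1 − 0.70 + 0.00).
1 − 0.70 + 0.00 = 0.30, so t = min(1, 0.30) = 0.30.
Check: 0.70 ⊗ 0.30 = max(0, 0.00) = 0.00 ≤ 0.00.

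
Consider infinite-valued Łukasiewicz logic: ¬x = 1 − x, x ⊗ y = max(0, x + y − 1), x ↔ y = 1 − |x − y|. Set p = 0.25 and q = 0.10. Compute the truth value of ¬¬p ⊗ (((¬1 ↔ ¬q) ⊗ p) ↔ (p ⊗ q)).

¬p = 1 − 0.25 = 0.75
¬¬p = 1 − 0.75 = 0.25
¬1 = 1 − 1.00 = 0.00
¬q = 1 − 0.10 = 0.90
¬1 ↔ ¬q = 1 − |0.00 − 0.90| = 1 − 0.90 = 0.10
(¬1 ↔ ¬q) ⊗ p = max(0, 0.10 + 0.25 − 1) = max(0, -0.65) = 0.00
p ⊗ q = max(0, 0.25 + 0.10 − 1) = max(0, -0.65) = 0.00
((¬1 ↔ ¬q) ⊗ p) ↔ (p ⊗ q) = 1 − |0.00 − 0.00| = 1 − 0.00 = 1.00
¬¬p ⊗ (((¬1 ↔ ¬q) ⊗ p) ↔ (p ⊗ q)) = max(0, 0.25 + 1.00 − 1) = max(0, 0.25) = 0.25

0.25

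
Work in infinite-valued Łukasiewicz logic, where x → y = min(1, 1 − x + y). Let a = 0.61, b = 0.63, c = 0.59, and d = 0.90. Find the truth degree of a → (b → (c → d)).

1.00

c → d = min(1, 1 − 0.59 + 0.90) = min(1, 1.31) = 1.00
b → (c → d) = min(1, 1 − 0.63 + 1.00) = min(1, 1.37) = 1.00
a → (b → (c → d)) = min(1, 1 − 0.61 + 1.00) = min(1, 1.39) = 1.00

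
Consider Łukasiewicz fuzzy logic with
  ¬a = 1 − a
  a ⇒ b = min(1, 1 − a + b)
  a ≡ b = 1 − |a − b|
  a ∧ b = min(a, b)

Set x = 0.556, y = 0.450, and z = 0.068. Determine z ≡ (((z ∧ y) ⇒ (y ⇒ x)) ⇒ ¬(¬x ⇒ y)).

0.932

z ∧ y = min(0.068, 0.450) = 0.068
y ⇒ x = min(1, 1 − 0.450 + 0.556) = min(1, 1.106) = 1.000
(z ∧ y) ⇒ (y ⇒ x) = min(1, 1 − 0.068 + 1.000) = min(1, 1.932) = 1.000
¬x = 1 − 0.556 = 0.444
¬x ⇒ y = min(1, 1 − 0.444 + 0.450) = min(1, 1.006) = 1.000
¬(¬x ⇒ y) = 1 − 1.000 = 0.000
((z ∧ y) ⇒ (y ⇒ x)) ⇒ ¬(¬x ⇒ y) = min(1, 1 − 1.000 + 0.000) = min(1, 0.000) = 0.000
z ≡ (((z ∧ y) ⇒ (y ⇒ x)) ⇒ ¬(¬x ⇒ y)) = 1 − |0.068 − 0.000| = 1 − 0.068 = 0.932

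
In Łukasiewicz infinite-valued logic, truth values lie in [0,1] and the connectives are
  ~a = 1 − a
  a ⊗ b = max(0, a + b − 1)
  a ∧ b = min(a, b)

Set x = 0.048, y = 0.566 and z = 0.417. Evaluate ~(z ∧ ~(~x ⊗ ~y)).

~x = 1 − 0.048 = 0.952
~y = 1 − 0.566 = 0.434
~x ⊗ ~y = max(0, 0.952 + 0.434 − 1) = max(0, 0.386) = 0.386
~(~x ⊗ ~y) = 1 − 0.386 = 0.614
z ∧ ~(~x ⊗ ~y) = min(0.417, 0.614) = 0.417
~(z ∧ ~(~x ⊗ ~y)) = 1 − 0.417 = 0.583

0.583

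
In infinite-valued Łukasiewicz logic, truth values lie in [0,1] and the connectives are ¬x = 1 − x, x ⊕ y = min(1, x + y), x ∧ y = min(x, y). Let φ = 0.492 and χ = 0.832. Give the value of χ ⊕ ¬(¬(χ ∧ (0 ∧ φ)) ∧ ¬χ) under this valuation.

0 ∧ φ = min(0.000, 0.492) = 0.000
χ ∧ (0 ∧ φ) = min(0.832, 0.000) = 0.000
¬(χ ∧ (0 ∧ φ)) = 1 − 0.000 = 1.000
¬χ = 1 − 0.832 = 0.168
¬(χ ∧ (0 ∧ φ)) ∧ ¬χ = min(1.000, 0.168) = 0.168
¬(¬(χ ∧ (0 ∧ φ)) ∧ ¬χ) = 1 − 0.168 = 0.832
χ ⊕ ¬(¬(χ ∧ (0 ∧ φ)) ∧ ¬χ) = min(1, 0.832 + 0.832) = min(1, 1.664) = 1.000

1.000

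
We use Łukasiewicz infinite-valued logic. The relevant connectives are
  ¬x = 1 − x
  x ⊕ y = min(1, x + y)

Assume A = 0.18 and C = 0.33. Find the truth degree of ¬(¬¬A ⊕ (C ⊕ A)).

¬A = 1 − 0.18 = 0.82
¬¬A = 1 − 0.82 = 0.18
C ⊕ A = min(1, 0.33 + 0.18) = min(1, 0.51) = 0.51
¬¬A ⊕ (C ⊕ A) = min(1, 0.18 + 0.51) = min(1, 0.69) = 0.69
¬(¬¬A ⊕ (C ⊕ A)) = 1 − 0.69 = 0.31

0.31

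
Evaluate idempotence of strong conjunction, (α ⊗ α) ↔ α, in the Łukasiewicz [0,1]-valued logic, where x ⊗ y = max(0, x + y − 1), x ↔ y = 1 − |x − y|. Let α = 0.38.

α ⊗ α = max(0, 0.38 + 0.38 − 1) = max(0, -0.24) = 0.00
(α ⊗ α) ↔ α = 1 − |0.00 − 0.38| = 1 − 0.38 = 0.62
(The value 0.62 < 1 shows this instance is not satisfied; fails in Ł∞ since a ⊗ a = max(0, 2a−1) ≠ a in general.)

0.62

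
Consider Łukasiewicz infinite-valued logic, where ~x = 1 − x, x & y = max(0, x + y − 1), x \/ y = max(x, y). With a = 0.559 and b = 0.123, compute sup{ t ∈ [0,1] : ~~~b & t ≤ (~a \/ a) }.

~b = 1 − 0.123 = 0.877
~~b = 1 − 0.877 = 0.123
~~~b = 1 − 0.123 = 0.877
So the left factor is ~~~b = 0.877.
~a = 1 − 0.559 = 0.441
~a \/ a = max(0.441, 0.559) = 0.559
So the right-hand bound is ~a \/ a = 0.559.
The residuum of the Łukasiewicz t-norm gives the supremum: min(1, 1 − 0.877 + 0.559).
1 − 0.877 + 0.559 = 0.682, so t = min(1, 0.682) = 0.682.
Check: 0.877 & 0.682 = max(0, 0.559) = 0.559 ≤ 0.559.

0.682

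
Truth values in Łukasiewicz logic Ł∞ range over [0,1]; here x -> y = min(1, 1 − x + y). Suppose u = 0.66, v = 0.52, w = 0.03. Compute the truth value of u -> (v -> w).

v -> w = min(1, 1 − 0.52 + 0.03) = min(1, 0.51) = 0.51
u -> (v -> w) = min(1, 1 − 0.66 + 0.51) = min(1, 0.85) = 0.85

0.85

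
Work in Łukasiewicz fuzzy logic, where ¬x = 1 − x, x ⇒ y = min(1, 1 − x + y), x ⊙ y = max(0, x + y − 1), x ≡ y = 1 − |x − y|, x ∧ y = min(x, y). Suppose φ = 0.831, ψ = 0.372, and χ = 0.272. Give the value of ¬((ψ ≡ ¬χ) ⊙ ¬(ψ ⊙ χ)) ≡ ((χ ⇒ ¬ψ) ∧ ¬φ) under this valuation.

0.813

¬χ = 1 − 0.272 = 0.728
ψ ≡ ¬χ = 1 − |0.372 − 0.728| = 1 − 0.356 = 0.644
ψ ⊙ χ = max(0, 0.372 + 0.272 − 1) = max(0, -0.356) = 0.000
¬(ψ ⊙ χ) = 1 − 0.000 = 1.000
(ψ ≡ ¬χ) ⊙ ¬(ψ ⊙ χ) = max(0, 0.644 + 1.000 − 1) = max(0, 0.644) = 0.644
¬((ψ ≡ ¬χ) ⊙ ¬(ψ ⊙ χ)) = 1 − 0.644 = 0.356
¬ψ = 1 − 0.372 = 0.628
χ ⇒ ¬ψ = min(1, 1 − 0.272 + 0.628) = min(1, 1.356) = 1.000
¬φ = 1 − 0.831 = 0.169
(χ ⇒ ¬ψ) ∧ ¬φ = min(1.000, 0.169) = 0.169
¬((ψ ≡ ¬χ) ⊙ ¬(ψ ⊙ χ)) ≡ ((χ ⇒ ¬ψ) ∧ ¬φ) = 1 − |0.356 − 0.169| = 1 − 0.187 = 0.813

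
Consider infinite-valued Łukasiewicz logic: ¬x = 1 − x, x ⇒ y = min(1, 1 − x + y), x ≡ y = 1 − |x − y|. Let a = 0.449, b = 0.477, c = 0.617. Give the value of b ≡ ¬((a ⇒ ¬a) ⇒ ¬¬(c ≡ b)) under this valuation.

0.663

¬a = 1 − 0.449 = 0.551
a ⇒ ¬a = min(1, 1 − 0.449 + 0.551) = min(1, 1.102) = 1.000
c ≡ b = 1 − |0.617 − 0.477| = 1 − 0.140 = 0.860
¬(c ≡ b) = 1 − 0.860 = 0.140
¬¬(c ≡ b) = 1 − 0.140 = 0.860
(a ⇒ ¬a) ⇒ ¬¬(c ≡ b) = min(1, 1 − 1.000 + 0.860) = min(1, 0.860) = 0.860
¬((a ⇒ ¬a) ⇒ ¬¬(c ≡ b)) = 1 − 0.860 = 0.140
b ≡ ¬((a ⇒ ¬a) ⇒ ¬¬(c ≡ b)) = 1 − |0.477 − 0.140| = 1 − 0.337 = 0.663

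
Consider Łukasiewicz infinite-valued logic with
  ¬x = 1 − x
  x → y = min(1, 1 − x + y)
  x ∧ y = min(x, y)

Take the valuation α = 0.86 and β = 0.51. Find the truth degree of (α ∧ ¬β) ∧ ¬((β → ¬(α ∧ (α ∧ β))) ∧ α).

¬β = 1 − 0.51 = 0.49
α ∧ ¬β = min(0.86, 0.49) = 0.49
α ∧ β = min(0.86, 0.51) = 0.51
α ∧ (α ∧ β) = min(0.86, 0.51) = 0.51
¬(α ∧ (α ∧ β)) = 1 − 0.51 = 0.49
β → ¬(α ∧ (α ∧ β)) = min(1, 1 − 0.51 + 0.49) = min(1, 0.98) = 0.98
(β → ¬(α ∧ (α ∧ β))) ∧ α = min(0.98, 0.86) = 0.86
¬((β → ¬(α ∧ (α ∧ β))) ∧ α) = 1 − 0.86 = 0.14
(α ∧ ¬β) ∧ ¬((β → ¬(α ∧ (α ∧ β))) ∧ α) = min(0.49, 0.14) = 0.14

0.14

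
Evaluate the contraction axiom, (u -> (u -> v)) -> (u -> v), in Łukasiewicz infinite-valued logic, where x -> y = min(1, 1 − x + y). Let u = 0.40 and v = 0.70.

1.00

u -> v = min(1, 1 − 0.40 + 0.70) = min(1, 1.30) = 1.00
u -> (u -> v) = min(1, 1 − 0.40 + 1.00) = min(1, 1.60) = 1.00
(u -> (u -> v)) -> (u -> v) = min(1, 1 − 1.00 + 1.00) = min(1, 1.00) = 1.00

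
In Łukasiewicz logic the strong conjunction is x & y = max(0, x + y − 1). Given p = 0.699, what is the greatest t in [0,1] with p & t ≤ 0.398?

The residuum of the Łukasiewicz t-norm gives the supremum: min(1, 1 − 0.699 + 0.398).
1 − 0.699 + 0.398 = 0.699, so t = min(1, 0.699) = 0.699.
Check: 0.699 & 0.699 = max(0, 0.398) = 0.398 ≤ 0.398.

0.699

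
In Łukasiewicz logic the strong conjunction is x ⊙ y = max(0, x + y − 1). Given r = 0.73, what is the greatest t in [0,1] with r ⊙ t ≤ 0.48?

0.75

The residuum of the Łukasiewicz t-norm gives the supremum: min(1, 1 − 0.73 + 0.48).
1 − 0.73 + 0.48 = 0.75, so t = min(1, 0.75) = 0.75.
Check: 0.73 ⊙ 0.75 = max(0, 0.48) = 0.48 ≤ 0.48.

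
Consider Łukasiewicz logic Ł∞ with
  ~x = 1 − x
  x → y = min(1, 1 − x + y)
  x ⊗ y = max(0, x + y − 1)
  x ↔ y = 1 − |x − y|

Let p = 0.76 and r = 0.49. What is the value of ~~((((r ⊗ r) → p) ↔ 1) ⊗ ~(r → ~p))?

r ⊗ r = max(0, 0.49 + 0.49 − 1) = max(0, -0.02) = 0.00
(r ⊗ r) → p = min(1, 1 − 0.00 + 0.76) = min(1, 1.76) = 1.00
((r ⊗ r) → p) ↔ 1 = 1 − |1.00 − 1.00| = 1 − 0.00 = 1.00
~p = 1 − 0.76 = 0.24
r → ~p = min(1, 1 − 0.49 + 0.24) = min(1, 0.75) = 0.75
~(r → ~p) = 1 − 0.75 = 0.25
(((r ⊗ r) → p) ↔ 1) ⊗ ~(r → ~p) = max(0, 1.00 + 0.25 − 1) = max(0, 0.25) = 0.25
~((((r ⊗ r) → p) ↔ 1) ⊗ ~(r → ~p)) = 1 − 0.25 = 0.75
~~((((r ⊗ r) → p) ↔ 1) ⊗ ~(r → ~p)) = 1 − 0.75 = 0.25

0.25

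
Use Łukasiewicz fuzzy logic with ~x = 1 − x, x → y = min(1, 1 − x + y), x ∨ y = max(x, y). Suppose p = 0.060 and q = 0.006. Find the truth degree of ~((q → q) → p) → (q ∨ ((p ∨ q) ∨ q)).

0.120

q → q = min(1, 1 − 0.006 + 0.006) = min(1, 1.000) = 1.000
(q → q) → p = min(1, 1 − 1.000 + 0.060) = min(1, 0.060) = 0.060
~((q → q) → p) = 1 − 0.060 = 0.940
p ∨ q = max(0.060, 0.006) = 0.060
(p ∨ q) ∨ q = max(0.060, 0.006) = 0.060
q ∨ ((p ∨ q) ∨ q) = max(0.006, 0.060) = 0.060
~((q → q) → p) → (q ∨ ((p ∨ q) ∨ q)) = min(1, 1 − 0.940 + 0.060) = min(1, 0.120) = 0.120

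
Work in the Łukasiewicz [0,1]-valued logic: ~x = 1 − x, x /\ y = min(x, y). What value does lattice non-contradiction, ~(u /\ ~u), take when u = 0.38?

0.62

~u = 1 − 0.38 = 0.62
u /\ ~u = min(0.38, 0.62) = 0.38
~(u /\ ~u) = 1 − 0.38 = 0.62
(The value 0.62 < 1 shows this instance is not satisfied; not a Ł∞-tautology — its value is 1 − min(a, 1−a).)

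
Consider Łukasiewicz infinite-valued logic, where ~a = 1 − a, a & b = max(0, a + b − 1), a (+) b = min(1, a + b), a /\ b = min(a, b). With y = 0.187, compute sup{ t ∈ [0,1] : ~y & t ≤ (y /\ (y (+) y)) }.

0.374

~y = 1 − 0.187 = 0.813
So the left factor is ~y = 0.813.
y (+) y = min(1, 0.187 + 0.187) = min(1, 0.374) = 0.374
y /\ (y (+) y) = min(0.187, 0.374) = 0.187
So the right-hand bound is y /\ (y (+) y) = 0.187.
The residuum of the Łukasiewicz t-norm gives the supremum: min(1, 1 − 0.813 + 0.187).
1 − 0.813 + 0.187 = 0.374, so t = min(1, 0.374) = 0.374.
Check: 0.813 & 0.374 = max(0, 0.187) = 0.187 ≤ 0.187.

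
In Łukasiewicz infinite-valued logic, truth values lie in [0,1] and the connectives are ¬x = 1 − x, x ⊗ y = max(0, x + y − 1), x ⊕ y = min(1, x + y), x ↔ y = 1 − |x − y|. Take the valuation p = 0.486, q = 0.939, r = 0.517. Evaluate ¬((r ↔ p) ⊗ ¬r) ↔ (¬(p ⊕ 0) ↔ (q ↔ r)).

0.612

r ↔ p = 1 − |0.517 − 0.486| = 1 − 0.031 = 0.969
¬r = 1 − 0.517 = 0.483
(r ↔ p) ⊗ ¬r = max(0, 0.969 + 0.483 − 1) = max(0, 0.452) = 0.452
¬((r ↔ p) ⊗ ¬r) = 1 − 0.452 = 0.548
p ⊕ 0 = min(1, 0.486 + 0.000) = min(1, 0.486) = 0.486
¬(p ⊕ 0) = 1 − 0.486 = 0.514
q ↔ r = 1 − |0.939 − 0.517| = 1 − 0.422 = 0.578
¬(p ⊕ 0) ↔ (q ↔ r) = 1 − |0.514 − 0.578| = 1 − 0.064 = 0.936
¬((r ↔ p) ⊗ ¬r) ↔ (¬(p ⊕ 0) ↔ (q ↔ r)) = 1 − |0.548 − 0.936| = 1 − 0.388 = 0.612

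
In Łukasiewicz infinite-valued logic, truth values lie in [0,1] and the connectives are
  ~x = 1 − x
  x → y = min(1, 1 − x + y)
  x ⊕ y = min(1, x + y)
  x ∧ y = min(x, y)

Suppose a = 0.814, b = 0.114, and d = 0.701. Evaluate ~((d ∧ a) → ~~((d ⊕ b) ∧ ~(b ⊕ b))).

0.000

d ∧ a = min(0.701, 0.814) = 0.701
d ⊕ b = min(1, 0.701 + 0.114) = min(1, 0.815) = 0.815
b ⊕ b = min(1, 0.114 + 0.114) = min(1, 0.228) = 0.228
~(b ⊕ b) = 1 − 0.228 = 0.772
(d ⊕ b) ∧ ~(b ⊕ b) = min(0.815, 0.772) = 0.772
~((d ⊕ b) ∧ ~(b ⊕ b)) = 1 − 0.772 = 0.228
~~((d ⊕ b) ∧ ~(b ⊕ b)) = 1 − 0.228 = 0.772
(d ∧ a) → ~~((d ⊕ b) ∧ ~(b ⊕ b)) = min(1, 1 − 0.701 + 0.772) = min(1, 1.071) = 1.000
~((d ∧ a) → ~~((d ⊕ b) ∧ ~(b ⊕ b))) = 1 − 1.000 = 0.000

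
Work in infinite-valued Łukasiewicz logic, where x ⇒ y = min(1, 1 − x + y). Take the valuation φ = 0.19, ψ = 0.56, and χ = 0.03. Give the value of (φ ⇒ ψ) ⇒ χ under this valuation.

φ ⇒ ψ = min(1, 1 − 0.19 + 0.56) = min(1, 1.37) = 1.00
(φ ⇒ ψ) ⇒ χ = min(1, 1 − 1.00 + 0.03) = min(1, 0.03) = 0.03

0.03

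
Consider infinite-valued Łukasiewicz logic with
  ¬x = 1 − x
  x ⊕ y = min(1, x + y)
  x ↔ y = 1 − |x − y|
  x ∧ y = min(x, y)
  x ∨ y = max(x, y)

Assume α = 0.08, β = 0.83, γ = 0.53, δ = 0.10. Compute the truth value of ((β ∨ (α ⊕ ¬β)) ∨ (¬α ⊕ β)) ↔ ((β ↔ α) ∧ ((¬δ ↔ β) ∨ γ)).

0.25

¬β = 1 − 0.83 = 0.17
α ⊕ ¬β = min(1, 0.08 + 0.17) = min(1, 0.25) = 0.25
β ∨ (α ⊕ ¬β) = max(0.83, 0.25) = 0.83
¬α = 1 − 0.08 = 0.92
¬α ⊕ β = min(1, 0.92 + 0.83) = min(1, 1.75) = 1.00
(β ∨ (α ⊕ ¬β)) ∨ (¬α ⊕ β) = max(0.83, 1.00) = 1.00
β ↔ α = 1 − |0.83 − 0.08| = 1 − 0.75 = 0.25
¬δ = 1 − 0.10 = 0.90
¬δ ↔ β = 1 − |0.90 − 0.83| = 1 − 0.07 = 0.93
(¬δ ↔ β) ∨ γ = max(0.93, 0.53) = 0.93
(β ↔ α) ∧ ((¬δ ↔ β) ∨ γ) = min(0.25, 0.93) = 0.25
((β ∨ (α ⊕ ¬β)) ∨ (¬α ⊕ β)) ↔ ((β ↔ α) ∧ ((¬δ ↔ β) ∨ γ)) = 1 − |1.00 − 0.25| = 1 − 0.75 = 0.25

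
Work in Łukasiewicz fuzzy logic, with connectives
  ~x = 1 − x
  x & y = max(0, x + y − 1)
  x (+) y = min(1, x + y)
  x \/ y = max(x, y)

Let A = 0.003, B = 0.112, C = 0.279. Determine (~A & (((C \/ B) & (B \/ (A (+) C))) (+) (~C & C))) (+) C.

~A = 1 − 0.003 = 0.997
C \/ B = max(0.279, 0.112) = 0.279
A (+) C = min(1, 0.003 + 0.279) = min(1, 0.282) = 0.282
B \/ (A (+) C) = max(0.112, 0.282) = 0.282
(C \/ B) & (B \/ (A (+) C)) = max(0, 0.279 + 0.282 − 1) = max(0, -0.439) = 0.000
~C = 1 − 0.279 = 0.721
~C & C = max(0, 0.721 + 0.279 − 1) = max(0, 0.000) = 0.000
((C \/ B) & (B \/ (A (+) C))) (+) (~C & C) = min(1, 0.000 + 0.000) = min(1, 0.000) = 0.000
~A & (((C \/ B) & (B \/ (A (+) C))) (+) (~C & C)) = max(0, 0.997 + 0.000 − 1) = max(0, -0.003) = 0.000
(~A & (((C \/ B) & (B \/ (A (+) C))) (+) (~C & C))) (+) C = min(1, 0.000 + 0.279) = min(1, 0.279) = 0.279

0.279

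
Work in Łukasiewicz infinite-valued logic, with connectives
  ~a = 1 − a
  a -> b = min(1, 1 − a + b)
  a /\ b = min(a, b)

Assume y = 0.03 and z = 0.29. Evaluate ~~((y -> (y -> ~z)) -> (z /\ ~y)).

~z = 1 − 0.29 = 0.71
y -> ~z = min(1, 1 − 0.03 + 0.71) = min(1, 1.68) = 1.00
y -> (y -> ~z) = min(1, 1 − 0.03 + 1.00) = min(1, 1.97) = 1.00
~y = 1 − 0.03 = 0.97
z /\ ~y = min(0.29, 0.97) = 0.29
(y -> (y -> ~z)) -> (z /\ ~y) = min(1, 1 − 1.00 + 0.29) = min(1, 0.29) = 0.29
~((y -> (y -> ~z)) -> (z /\ ~y)) = 1 − 0.29 = 0.71
~~((y -> (y -> ~z)) -> (z /\ ~y)) = 1 − 0.71 = 0.29

0.29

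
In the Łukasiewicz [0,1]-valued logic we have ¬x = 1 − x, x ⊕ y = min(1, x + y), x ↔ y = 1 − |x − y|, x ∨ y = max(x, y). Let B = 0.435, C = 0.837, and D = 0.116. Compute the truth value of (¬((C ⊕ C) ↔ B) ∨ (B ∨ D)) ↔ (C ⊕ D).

0.612

C ⊕ C = min(1, 0.837 + 0.837) = min(1, 1.674) = 1.000
(C ⊕ C) ↔ B = 1 − |1.000 − 0.435| = 1 − 0.565 = 0.435
¬((C ⊕ C) ↔ B) = 1 − 0.435 = 0.565
B ∨ D = max(0.435, 0.116) = 0.435
¬((C ⊕ C) ↔ B) ∨ (B ∨ D) = max(0.565, 0.435) = 0.565
C ⊕ D = min(1, 0.837 + 0.116) = min(1, 0.953) = 0.953
(¬((C ⊕ C) ↔ B) ∨ (B ∨ D)) ↔ (C ⊕ D) = 1 − |0.565 − 0.953| = 1 − 0.388 = 0.612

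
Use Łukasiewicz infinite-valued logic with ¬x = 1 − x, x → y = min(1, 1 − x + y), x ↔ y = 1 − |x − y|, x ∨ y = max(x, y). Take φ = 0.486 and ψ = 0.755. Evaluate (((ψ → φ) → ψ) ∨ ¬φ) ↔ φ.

ψ → φ = min(1, 1 − 0.755 + 0.486) = min(1, 0.731) = 0.731
(ψ → φ) → ψ = min(1, 1 − 0.731 + 0.755) = min(1, 1.024) = 1.000
¬φ = 1 − 0.486 = 0.514
((ψ → φ) → ψ) ∨ ¬φ = max(1.000, 0.514) = 1.000
(((ψ → φ) → ψ) ∨ ¬φ) ↔ φ = 1 − |1.000 − 0.486| = 1 − 0.514 = 0.486

0.486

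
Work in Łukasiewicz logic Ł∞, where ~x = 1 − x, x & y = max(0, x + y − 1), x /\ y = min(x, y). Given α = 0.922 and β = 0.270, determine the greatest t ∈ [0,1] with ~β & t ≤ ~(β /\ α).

~β = 1 − 0.270 = 0.730
So the left factor is ~β = 0.730.
β /\ α = min(0.270, 0.922) = 0.270
~(β /\ α) = 1 − 0.270 = 0.730
So the right-hand bound is ~(β /\ α) = 0.730.
The residuum of the Łukasiewicz t-norm gives the supremum: min(1, 1 − 0.730 + 0.730).
1 − 0.730 + 0.730 = 1.000, so t = min(1, 1.000) = 1.000.
Check: 0.730 & 1.000 = max(0, 0.730) = 0.730 ≤ 0.730.

1.000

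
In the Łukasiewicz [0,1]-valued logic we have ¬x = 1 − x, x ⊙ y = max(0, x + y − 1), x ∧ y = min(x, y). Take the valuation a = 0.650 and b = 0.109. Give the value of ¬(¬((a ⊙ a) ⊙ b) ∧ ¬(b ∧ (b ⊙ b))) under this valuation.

0.000

a ⊙ a = max(0, 0.650 + 0.650 − 1) = max(0, 0.300) = 0.300
(a ⊙ a) ⊙ b = max(0, 0.300 + 0.109 − 1) = max(0, -0.591) = 0.000
¬((a ⊙ a) ⊙ b) = 1 − 0.000 = 1.000
b ⊙ b = max(0, 0.109 + 0.109 − 1) = max(0, -0.782) = 0.000
b ∧ (b ⊙ b) = min(0.109, 0.000) = 0.000
¬(b ∧ (b ⊙ b)) = 1 − 0.000 = 1.000
¬((a ⊙ a) ⊙ b) ∧ ¬(b ∧ (b ⊙ b)) = min(1.000, 1.000) = 1.000
¬(¬((a ⊙ a) ⊙ b) ∧ ¬(b ∧ (b ⊙ b))) = 1 − 1.000 = 0.000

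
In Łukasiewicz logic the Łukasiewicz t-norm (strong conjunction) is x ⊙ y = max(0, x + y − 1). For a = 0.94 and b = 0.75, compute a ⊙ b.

0.69

a ⊙ b = max(0, 0.94 + 0.75 − 1) = max(0, 0.69) = 0.69
For comparison, the Gödel (minimum) t-norm min(x, y) would give 0.75.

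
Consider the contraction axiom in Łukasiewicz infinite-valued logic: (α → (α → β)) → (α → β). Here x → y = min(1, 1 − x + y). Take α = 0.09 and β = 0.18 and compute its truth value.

α → β = min(1, 1 − 0.09 + 0.18) = min(1, 1.09) = 1.00
α → (α → β) = min(1, 1 − 0.09 + 1.00) = min(1, 1.91) = 1.00
(α → (α → β)) → (α → β) = min(1, 1 − 1.00 + 1.00) = min(1, 1.00) = 1.00

1.00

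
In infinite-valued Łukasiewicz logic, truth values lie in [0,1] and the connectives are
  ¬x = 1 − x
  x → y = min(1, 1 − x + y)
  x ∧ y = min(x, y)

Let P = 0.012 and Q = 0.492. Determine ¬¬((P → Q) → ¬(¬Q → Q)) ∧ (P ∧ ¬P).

0.012

P → Q = min(1, 1 − 0.012 + 0.492) = min(1, 1.480) = 1.000
¬Q = 1 − 0.492 = 0.508
¬Q → Q = min(1, 1 − 0.508 + 0.492) = min(1, 0.984) = 0.984
¬(¬Q → Q) = 1 − 0.984 = 0.016
(P → Q) → ¬(¬Q → Q) = min(1, 1 − 1.000 + 0.016) = min(1, 0.016) = 0.016
¬((P → Q) → ¬(¬Q → Q)) = 1 − 0.016 = 0.984
¬¬((P → Q) → ¬(¬Q → Q)) = 1 − 0.984 = 0.016
¬P = 1 − 0.012 = 0.988
P ∧ ¬P = min(0.012, 0.988) = 0.012
¬¬((P → Q) → ¬(¬Q → Q)) ∧ (P ∧ ¬P) = min(0.016, 0.012) = 0.012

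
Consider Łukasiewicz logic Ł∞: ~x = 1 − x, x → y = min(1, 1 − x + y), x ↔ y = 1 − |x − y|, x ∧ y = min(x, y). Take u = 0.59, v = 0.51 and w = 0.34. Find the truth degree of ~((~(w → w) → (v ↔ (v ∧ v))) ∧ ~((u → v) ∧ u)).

0.59

w → w = min(1, 1 − 0.34 + 0.34) = min(1, 1.00) = 1.00
~(w → w) = 1 − 1.00 = 0.00
v ∧ v = min(0.51, 0.51) = 0.51
v ↔ (v ∧ v) = 1 − |0.51 − 0.51| = 1 − 0.00 = 1.00
~(w → w) → (v ↔ (v ∧ v)) = min(1, 1 − 0.00 + 1.00) = min(1, 2.00) = 1.00
u → v = min(1, 1 − 0.59 + 0.51) = min(1, 0.92) = 0.92
(u → v) ∧ u = min(0.92, 0.59) = 0.59
~((u → v) ∧ u) = 1 − 0.59 = 0.41
(~(w → w) → (v ↔ (v ∧ v))) ∧ ~((u → v) ∧ u) = min(1.00, 0.41) = 0.41
~((~(w → w) → (v ↔ (v ∧ v))) ∧ ~((u → v) ∧ u)) = 1 − 0.41 = 0.59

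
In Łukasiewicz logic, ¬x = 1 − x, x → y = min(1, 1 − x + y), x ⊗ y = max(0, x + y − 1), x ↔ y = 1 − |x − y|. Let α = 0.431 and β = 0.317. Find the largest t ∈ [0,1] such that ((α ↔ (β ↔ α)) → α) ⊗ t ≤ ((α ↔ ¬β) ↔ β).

β ↔ α = 1 − |0.317 − 0.431| = 1 − 0.114 = 0.886
α ↔ (β ↔ α) = 1 − |0.431 − 0.886| = 1 − 0.455 = 0.545
(α ↔ (β ↔ α)) → α = min(1, 1 − 0.545 + 0.431) = min(1, 0.886) = 0.886
So the left factor is (α ↔ (β ↔ α)) → α = 0.886.
¬β = 1 − 0.317 = 0.683
α ↔ ¬β = 1 − |0.431 − 0.683| = 1 − 0.252 = 0.748
(α ↔ ¬β) ↔ β = 1 − |0.748 − 0.317| = 1 − 0.431 = 0.569
So the right-hand bound is (α ↔ ¬β) ↔ β = 0.569.
The residuum of the Łukasiewicz t-norm gives the supremum: min(1, 1 − 0.886 + 0.569).
1 − 0.886 + 0.569 = 0.683, so t = min(1, 0.683) = 0.683.
Check: 0.886 ⊗ 0.683 = max(0, 0.569) = 0.569 ≤ 0.569.

0.683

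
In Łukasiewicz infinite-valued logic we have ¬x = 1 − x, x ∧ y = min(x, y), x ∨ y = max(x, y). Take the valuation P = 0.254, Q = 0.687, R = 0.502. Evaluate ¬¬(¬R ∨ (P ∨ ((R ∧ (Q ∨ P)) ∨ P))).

¬R = 1 − 0.502 = 0.498
Q ∨ P = max(0.687, 0.254) = 0.687
R ∧ (Q ∨ P) = min(0.502, 0.687) = 0.502
(R ∧ (Q ∨ P)) ∨ P = max(0.502, 0.254) = 0.502
P ∨ ((R ∧ (Q ∨ P)) ∨ P) = max(0.254, 0.502) = 0.502
¬R ∨ (P ∨ ((R ∧ (Q ∨ P)) ∨ P)) = max(0.498, 0.502) = 0.502
¬(¬R ∨ (P ∨ ((R ∧ (Q ∨ P)) ∨ P))) = 1 − 0.502 = 0.498
¬¬(¬R ∨ (P ∨ ((R ∧ (Q ∨ P)) ∨ P))) = 1 − 0.498 = 0.502

0.502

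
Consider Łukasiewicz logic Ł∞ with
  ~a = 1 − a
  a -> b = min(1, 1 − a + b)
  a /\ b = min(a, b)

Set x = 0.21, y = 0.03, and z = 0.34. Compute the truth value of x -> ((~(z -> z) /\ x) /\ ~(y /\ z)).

0.79

z -> z = min(1, 1 − 0.34 + 0.34) = min(1, 1.00) = 1.00
~(z -> z) = 1 − 1.00 = 0.00
~(z -> z) /\ x = min(0.00, 0.21) = 0.00
y /\ z = min(0.03, 0.34) = 0.03
~(y /\ z) = 1 − 0.03 = 0.97
(~(z -> z) /\ x) /\ ~(y /\ z) = min(0.00, 0.97) = 0.00
x -> ((~(z -> z) /\ x) /\ ~(y /\ z)) = min(1, 1 − 0.21 + 0.00) = min(1, 0.79) = 0.79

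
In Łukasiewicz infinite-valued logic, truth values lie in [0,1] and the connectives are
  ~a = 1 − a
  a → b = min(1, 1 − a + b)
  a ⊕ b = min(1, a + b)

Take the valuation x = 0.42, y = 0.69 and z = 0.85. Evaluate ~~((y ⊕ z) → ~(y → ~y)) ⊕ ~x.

0.96

y ⊕ z = min(1, 0.69 + 0.85) = min(1, 1.54) = 1.00
~y = 1 − 0.69 = 0.31
y → ~y = min(1, 1 − 0.69 + 0.31) = min(1, 0.62) = 0.62
~(y → ~y) = 1 − 0.62 = 0.38
(y ⊕ z) → ~(y → ~y) = min(1, 1 − 1.00 + 0.38) = min(1, 0.38) = 0.38
~((y ⊕ z) → ~(y → ~y)) = 1 − 0.38 = 0.62
~~((y ⊕ z) → ~(y → ~y)) = 1 − 0.62 = 0.38
~x = 1 − 0.42 = 0.58
~~((y ⊕ z) → ~(y → ~y)) ⊕ ~x = min(1, 0.38 + 0.58) = min(1, 0.96) = 0.96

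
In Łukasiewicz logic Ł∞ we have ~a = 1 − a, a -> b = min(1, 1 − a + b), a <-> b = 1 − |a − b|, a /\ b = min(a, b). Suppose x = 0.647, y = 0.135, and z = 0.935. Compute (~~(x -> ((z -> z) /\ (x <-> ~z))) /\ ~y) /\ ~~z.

z -> z = min(1, 1 − 0.935 + 0.935) = min(1, 1.000) = 1.000
~z = 1 − 0.935 = 0.065
x <-> ~z = 1 − |0.647 − 0.065| = 1 − 0.582 = 0.418
(z -> z) /\ (x <-> ~z) = min(1.000, 0.418) = 0.418
x -> ((z -> z) /\ (x <-> ~z)) = min(1, 1 − 0.647 + 0.418) = min(1, 0.771) = 0.771
~(x -> ((z -> z) /\ (x <-> ~z))) = 1 − 0.771 = 0.229
~~(x -> ((z -> z) /\ (x <-> ~z))) = 1 − 0.229 = 0.771
~y = 1 − 0.135 = 0.865
~~(x -> ((z -> z) /\ (x <-> ~z))) /\ ~y = min(0.771, 0.865) = 0.771
~~z = 1 − 0.065 = 0.935
(~~(x -> ((z -> z) /\ (x <-> ~z))) /\ ~y) /\ ~~z = min(0.771, 0.935) = 0.771

0.771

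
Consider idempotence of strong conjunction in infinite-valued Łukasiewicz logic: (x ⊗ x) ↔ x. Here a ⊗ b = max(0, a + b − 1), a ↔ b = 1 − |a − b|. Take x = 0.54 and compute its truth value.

0.54

x ⊗ x = max(0, 0.54 + 0.54 − 1) = max(0, 0.08) = 0.08
(x ⊗ x) ↔ x = 1 − |0.08 − 0.54| = 1 − 0.46 = 0.54
(The value 0.54 < 1 shows this instance is not satisfied; fails in Ł∞ since a ⊗ a = max(0, 2a−1) ≠ a in general.)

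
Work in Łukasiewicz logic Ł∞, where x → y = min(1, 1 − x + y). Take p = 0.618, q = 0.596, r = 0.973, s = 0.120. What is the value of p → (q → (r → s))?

0.933

r → s = min(1, 1 − 0.973 + 0.120) = min(1, 0.147) = 0.147
q → (r → s) = min(1, 1 − 0.596 + 0.147) = min(1, 0.551) = 0.551
p → (q → (r → s)) = min(1, 1 − 0.618 + 0.551) = min(1, 0.933) = 0.933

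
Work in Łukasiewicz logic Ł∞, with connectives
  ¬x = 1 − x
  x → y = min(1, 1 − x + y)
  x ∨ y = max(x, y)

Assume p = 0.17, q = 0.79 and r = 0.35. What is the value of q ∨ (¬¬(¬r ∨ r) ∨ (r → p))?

0.82

¬r = 1 − 0.35 = 0.65
¬r ∨ r = max(0.65, 0.35) = 0.65
¬(¬r ∨ r) = 1 − 0.65 = 0.35
¬¬(¬r ∨ r) = 1 − 0.35 = 0.65
r → p = min(1, 1 − 0.35 + 0.17) = min(1, 0.82) = 0.82
¬¬(¬r ∨ r) ∨ (r → p) = max(0.65, 0.82) = 0.82
q ∨ (¬¬(¬r ∨ r) ∨ (r → p)) = max(0.79, 0.82) = 0.82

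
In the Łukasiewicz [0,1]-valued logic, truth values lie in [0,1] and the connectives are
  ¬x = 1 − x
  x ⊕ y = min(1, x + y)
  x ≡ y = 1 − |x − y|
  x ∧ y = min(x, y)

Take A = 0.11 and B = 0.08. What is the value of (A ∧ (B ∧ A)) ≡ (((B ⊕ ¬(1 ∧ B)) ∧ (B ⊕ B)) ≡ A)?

B ∧ A = min(0.08, 0.11) = 0.08
A ∧ (B ∧ A) = min(0.11, 0.08) = 0.08
1 ∧ B = min(1.00, 0.08) = 0.08
¬(1 ∧ B) = 1 − 0.08 = 0.92
B ⊕ ¬(1 ∧ B) = min(1, 0.08 + 0.92) = min(1, 1.00) = 1.00
B ⊕ B = min(1, 0.08 + 0.08) = min(1, 0.16) = 0.16
(B ⊕ ¬(1 ∧ B)) ∧ (B ⊕ B) = min(1.00, 0.16) = 0.16
((B ⊕ ¬(1 ∧ B)) ∧ (B ⊕ B)) ≡ A = 1 − |0.16 − 0.11| = 1 − 0.05 = 0.95
(A ∧ (B ∧ A)) ≡ (((B ⊕ ¬(1 ∧ B)) ∧ (B ⊕ B)) ≡ A) = 1 − |0.08 − 0.95| = 1 − 0.87 = 0.13

0.13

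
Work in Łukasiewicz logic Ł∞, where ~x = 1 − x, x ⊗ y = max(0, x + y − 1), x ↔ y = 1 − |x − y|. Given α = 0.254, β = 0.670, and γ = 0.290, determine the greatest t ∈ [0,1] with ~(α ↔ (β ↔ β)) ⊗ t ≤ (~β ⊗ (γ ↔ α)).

0.548

β ↔ β = 1 − |0.670 − 0.670| = 1 − 0.000 = 1.000
α ↔ (β ↔ β) = 1 − |0.254 − 1.000| = 1 − 0.746 = 0.254
~(α ↔ (β ↔ β)) = 1 − 0.254 = 0.746
So the left factor is ~(α ↔ (β ↔ β)) = 0.746.
~β = 1 − 0.670 = 0.330
γ ↔ α = 1 − |0.290 − 0.254| = 1 − 0.036 = 0.964
~β ⊗ (γ ↔ α) = max(0, 0.330 + 0.964 − 1) = max(0, 0.294) = 0.294
So the right-hand bound is ~β ⊗ (γ ↔ α) = 0.294.
The residuum of the Łukasiewicz t-norm gives the supremum: min(1, 1 − 0.746 + 0.294).
1 − 0.746 + 0.294 = 0.548, so t = min(1, 0.548) = 0.548.
Check: 0.746 ⊗ 0.548 = max(0, 0.294) = 0.294 ≤ 0.294.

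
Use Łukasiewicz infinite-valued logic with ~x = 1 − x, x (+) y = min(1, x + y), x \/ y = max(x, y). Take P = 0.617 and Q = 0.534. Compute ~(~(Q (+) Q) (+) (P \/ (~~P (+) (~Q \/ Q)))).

0.000

Q (+) Q = min(1, 0.534 + 0.534) = min(1, 1.068) = 1.000
~(Q (+) Q) = 1 − 1.000 = 0.000
~P = 1 − 0.617 = 0.383
~~P = 1 − 0.383 = 0.617
~Q = 1 − 0.534 = 0.466
~Q \/ Q = max(0.466, 0.534) = 0.534
~~P (+) (~Q \/ Q) = min(1, 0.617 + 0.534) = min(1, 1.151) = 1.000
P \/ (~~P (+) (~Q \/ Q)) = max(0.617, 1.000) = 1.000
~(Q (+) Q) (+) (P \/ (~~P (+) (~Q \/ Q))) = min(1, 0.000 + 1.000) = min(1, 1.000) = 1.000
~(~(Q (+) Q) (+) (P \/ (~~P (+) (~Q \/ Q)))) = 1 − 1.000 = 0.000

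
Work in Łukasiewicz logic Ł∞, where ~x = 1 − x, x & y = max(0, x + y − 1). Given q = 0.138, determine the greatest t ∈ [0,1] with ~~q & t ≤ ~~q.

1.000

~q = 1 − 0.138 = 0.862
~~q = 1 − 0.862 = 0.138
So the left factor is ~~q = 0.138.
So the right-hand bound is ~~q = 0.138.
The residuum of the Łukasiewicz t-norm gives the supremum: min(1, 1 − 0.138 + 0.138).
1 − 0.138 + 0.138 = 1.000, so t = min(1, 1.000) = 1.000.
Check: 0.138 & 1.000 = max(0, 0.138) = 0.138 ≤ 0.138.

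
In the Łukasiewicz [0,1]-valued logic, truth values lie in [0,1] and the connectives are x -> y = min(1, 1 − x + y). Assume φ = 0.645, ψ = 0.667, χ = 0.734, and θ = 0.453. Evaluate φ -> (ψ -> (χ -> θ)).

χ -> θ = min(1, 1 − 0.734 + 0.453) = min(1, 0.719) = 0.719
ψ -> (χ -> θ) = min(1, 1 − 0.667 + 0.719) = min(1, 1.052) = 1.000
φ -> (ψ -> (χ -> θ)) = min(1, 1 − 0.645 + 1.000) = min(1, 1.355) = 1.000

1.000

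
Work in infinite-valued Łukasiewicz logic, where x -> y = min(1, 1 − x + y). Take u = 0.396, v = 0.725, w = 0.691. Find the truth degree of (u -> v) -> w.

0.691

u -> v = min(1, 1 − 0.396 + 0.725) = min(1, 1.329) = 1.000
(u -> v) -> w = min(1, 1 − 1.000 + 0.691) = min(1, 0.691) = 0.691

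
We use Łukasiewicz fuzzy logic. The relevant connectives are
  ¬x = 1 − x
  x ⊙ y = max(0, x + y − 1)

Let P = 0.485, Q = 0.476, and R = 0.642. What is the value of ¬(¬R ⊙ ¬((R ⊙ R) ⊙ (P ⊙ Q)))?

0.642

¬R = 1 − 0.642 = 0.358
R ⊙ R = max(0, 0.642 + 0.642 − 1) = max(0, 0.284) = 0.284
P ⊙ Q = max(0, 0.485 + 0.476 − 1) = max(0, -0.039) = 0.000
(R ⊙ R) ⊙ (P ⊙ Q) = max(0, 0.284 + 0.000 − 1) = max(0, -0.716) = 0.000
¬((R ⊙ R) ⊙ (P ⊙ Q)) = 1 − 0.000 = 1.000
¬R ⊙ ¬((R ⊙ R) ⊙ (P ⊙ Q)) = max(0, 0.358 + 1.000 − 1) = max(0, 0.358) = 0.358
¬(¬R ⊙ ¬((R ⊙ R) ⊙ (P ⊙ Q))) = 1 − 0.358 = 0.642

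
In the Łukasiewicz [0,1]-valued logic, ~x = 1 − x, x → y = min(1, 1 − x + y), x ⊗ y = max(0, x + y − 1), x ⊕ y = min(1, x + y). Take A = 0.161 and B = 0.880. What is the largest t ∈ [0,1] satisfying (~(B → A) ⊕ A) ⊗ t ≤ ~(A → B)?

0.120

B → A = min(1, 1 − 0.880 + 0.161) = min(1, 0.281) = 0.281
~(B → A) = 1 − 0.281 = 0.719
~(B → A) ⊕ A = min(1, 0.719 + 0.161) = min(1, 0.880) = 0.880
So the left factor is ~(B → A) ⊕ A = 0.880.
A → B = min(1, 1 − 0.161 + 0.880) = min(1, 1.719) = 1.000
~(A → B) = 1 − 1.000 = 0.000
So the right-hand bound is ~(A → B) = 0.000.
The residuum of the Łukasiewicz t-norm gives the supremum: min(1, 1 − 0.880 + 0.000).
1 − 0.880 + 0.000 = 0.120, so t = min(1, 0.120) = 0.120.
Check: 0.880 ⊗ 0.120 = max(0, 0.000) = 0.000 ≤ 0.000.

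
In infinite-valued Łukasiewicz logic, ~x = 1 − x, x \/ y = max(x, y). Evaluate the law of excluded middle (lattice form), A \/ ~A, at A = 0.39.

0.61

~A = 1 − 0.39 = 0.61
A \/ ~A = max(0.39, 0.61) = 0.61
(The value 0.61 < 1 shows this instance is not satisfied; not a Ł∞-tautology — its value is max(a, 1−a).)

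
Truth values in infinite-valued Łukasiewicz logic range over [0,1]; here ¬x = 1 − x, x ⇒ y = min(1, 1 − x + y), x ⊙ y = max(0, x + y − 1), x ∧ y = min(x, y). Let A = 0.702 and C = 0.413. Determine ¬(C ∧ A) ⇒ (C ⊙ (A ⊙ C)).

0.413

C ∧ A = min(0.413, 0.702) = 0.413
¬(C ∧ A) = 1 − 0.413 = 0.587
A ⊙ C = max(0, 0.702 + 0.413 − 1) = max(0, 0.115) = 0.115
C ⊙ (A ⊙ C) = max(0, 0.413 + 0.115 − 1) = max(0, -0.472) = 0.000
¬(C ∧ A) ⇒ (C ⊙ (A ⊙ C)) = min(1, 1 − 0.587 + 0.000) = min(1, 0.413) = 0.413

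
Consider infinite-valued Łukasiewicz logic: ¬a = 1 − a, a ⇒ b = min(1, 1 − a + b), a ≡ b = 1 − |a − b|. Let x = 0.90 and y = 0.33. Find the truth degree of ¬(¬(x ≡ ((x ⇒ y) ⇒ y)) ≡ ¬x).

x ⇒ y = min(1, 1 − 0.90 + 0.33) = min(1, 0.43) = 0.43
(x ⇒ y) ⇒ y = min(1, 1 − 0.43 + 0.33) = min(1, 0.90) = 0.90
x ≡ ((x ⇒ y) ⇒ y) = 1 − |0.90 − 0.90| = 1 − 0.00 = 1.00
¬(x ≡ ((x ⇒ y) ⇒ y)) = 1 − 1.00 = 0.00
¬x = 1 − 0.90 = 0.10
¬(x ≡ ((x ⇒ y) ⇒ y)) ≡ ¬x = 1 − |0.00 − 0.10| = 1 − 0.10 = 0.90
¬(¬(x ≡ ((x ⇒ y) ⇒ y)) ≡ ¬x) = 1 − 0.90 = 0.10

0.10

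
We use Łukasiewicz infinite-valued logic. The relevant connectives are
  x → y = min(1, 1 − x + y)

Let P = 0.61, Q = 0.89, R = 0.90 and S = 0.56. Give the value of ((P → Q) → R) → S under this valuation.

0.66

P → Q = min(1, 1 − 0.61 + 0.89) = min(1, 1.28) = 1.00
(P → Q) → R = min(1, 1 − 1.00 + 0.90) = min(1, 0.90) = 0.90
((P → Q) → R) → S = min(1, 1 − 0.90 + 0.56) = min(1, 0.66) = 0.66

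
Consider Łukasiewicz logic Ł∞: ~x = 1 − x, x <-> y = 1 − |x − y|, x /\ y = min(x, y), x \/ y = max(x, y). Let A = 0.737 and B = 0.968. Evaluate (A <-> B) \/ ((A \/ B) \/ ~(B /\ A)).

A <-> B = 1 − |0.737 − 0.968| = 1 − 0.231 = 0.769
A \/ B = max(0.737, 0.968) = 0.968
B /\ A = min(0.968, 0.737) = 0.737
~(B /\ A) = 1 − 0.737 = 0.263
(A \/ B) \/ ~(B /\ A) = max(0.968, 0.263) = 0.968
(A <-> B) \/ ((A \/ B) \/ ~(B /\ A)) = max(0.769, 0.968) = 0.968

0.968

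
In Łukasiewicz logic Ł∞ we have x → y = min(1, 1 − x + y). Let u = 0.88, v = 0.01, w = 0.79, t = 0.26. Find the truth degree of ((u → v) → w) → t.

0.26

u → v = min(1, 1 − 0.88 + 0.01) = min(1, 0.13) = 0.13
(u → v) → w = min(1, 1 − 0.13 + 0.79) = min(1, 1.66) = 1.00
((u → v) → w) → t = min(1, 1 − 1.00 + 0.26) = min(1, 0.26) = 0.26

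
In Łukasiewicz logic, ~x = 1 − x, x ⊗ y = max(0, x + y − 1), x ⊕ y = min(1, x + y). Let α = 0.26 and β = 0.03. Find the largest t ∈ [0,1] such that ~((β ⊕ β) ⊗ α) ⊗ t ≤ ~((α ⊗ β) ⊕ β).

0.97

β ⊕ β = min(1, 0.03 + 0.03) = min(1, 0.06) = 0.06
(β ⊕ β) ⊗ α = max(0, 0.06 + 0.26 − 1) = max(0, -0.68) = 0.00
~((β ⊕ β) ⊗ α) = 1 − 0.00 = 1.00
So the left factor is ~((β ⊕ β) ⊗ α) = 1.00.
α ⊗ β = max(0, 0.26 + 0.03 − 1) = max(0, -0.71) = 0.00
(α ⊗ β) ⊕ β = min(1, 0.00 + 0.03) = min(1, 0.03) = 0.03
~((α ⊗ β) ⊕ β) = 1 − 0.03 = 0.97
So the right-hand bound is ~((α ⊗ β) ⊕ β) = 0.97.
The residuum of the Łukasiewicz t-norm gives the supremum: min(1, 1 − 1.00 + 0.97).
1 − 1.00 + 0.97 = 0.97, so t = min(1, 0.97) = 0.97.
Check: 1.00 ⊗ 0.97 = max(0, 0.97) = 0.97 ≤ 0.97.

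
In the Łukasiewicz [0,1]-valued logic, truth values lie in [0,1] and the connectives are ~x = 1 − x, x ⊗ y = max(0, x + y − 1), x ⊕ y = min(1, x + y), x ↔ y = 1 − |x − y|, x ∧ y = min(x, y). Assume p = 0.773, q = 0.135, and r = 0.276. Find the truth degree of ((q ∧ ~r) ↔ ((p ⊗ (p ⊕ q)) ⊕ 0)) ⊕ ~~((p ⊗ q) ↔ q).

1.000

~r = 1 − 0.276 = 0.724
q ∧ ~r = min(0.135, 0.724) = 0.135
p ⊕ q = min(1, 0.773 + 0.135) = min(1, 0.908) = 0.908
p ⊗ (p ⊕ q) = max(0, 0.773 + 0.908 − 1) = max(0, 0.681) = 0.681
(p ⊗ (p ⊕ q)) ⊕ 0 = min(1, 0.681 + 0.000) = min(1, 0.681) = 0.681
(q ∧ ~r) ↔ ((p ⊗ (p ⊕ q)) ⊕ 0) = 1 − |0.135 − 0.681| = 1 − 0.546 = 0.454
p ⊗ q = max(0, 0.773 + 0.135 − 1) = max(0, -0.092) = 0.000
(p ⊗ q) ↔ q = 1 − |0.000 − 0.135| = 1 − 0.135 = 0.865
~((p ⊗ q) ↔ q) = 1 − 0.865 = 0.135
~~((p ⊗ q) ↔ q) = 1 − 0.135 = 0.865
((q ∧ ~r) ↔ ((p ⊗ (p ⊕ q)) ⊕ 0)) ⊕ ~~((p ⊗ q) ↔ q) = min(1, 0.454 + 0.865) = min(1, 1.319) = 1.000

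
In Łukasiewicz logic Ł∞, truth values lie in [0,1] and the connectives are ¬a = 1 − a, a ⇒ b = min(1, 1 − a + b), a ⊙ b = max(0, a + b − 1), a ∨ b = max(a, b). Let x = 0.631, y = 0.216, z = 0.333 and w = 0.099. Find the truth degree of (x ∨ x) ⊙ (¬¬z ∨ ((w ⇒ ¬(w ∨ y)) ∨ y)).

x ∨ x = max(0.631, 0.631) = 0.631
¬z = 1 − 0.333 = 0.667
¬¬z = 1 − 0.667 = 0.333
w ∨ y = max(0.099, 0.216) = 0.216
¬(w ∨ y) = 1 − 0.216 = 0.784
w ⇒ ¬(w ∨ y) = min(1, 1 − 0.099 + 0.784) = min(1, 1.685) = 1.000
(w ⇒ ¬(w ∨ y)) ∨ y = max(1.000, 0.216) = 1.000
¬¬z ∨ ((w ⇒ ¬(w ∨ y)) ∨ y) = max(0.333, 1.000) = 1.000
(x ∨ x) ⊙ (¬¬z ∨ ((w ⇒ ¬(w ∨ y)) ∨ y)) = max(0, 0.631 + 1.000 − 1) = max(0, 0.631) = 0.631

0.631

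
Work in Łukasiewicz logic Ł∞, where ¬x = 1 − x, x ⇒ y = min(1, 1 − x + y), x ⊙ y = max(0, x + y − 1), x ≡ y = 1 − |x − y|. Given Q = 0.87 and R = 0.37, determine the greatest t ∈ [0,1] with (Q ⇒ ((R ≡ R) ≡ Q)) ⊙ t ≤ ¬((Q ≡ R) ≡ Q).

0.37

R ≡ R = 1 − |0.37 − 0.37| = 1 − 0.00 = 1.00
(R ≡ R) ≡ Q = 1 − |1.00 − 0.87| = 1 − 0.13 = 0.87
Q ⇒ ((R ≡ R) ≡ Q) = min(1, 1 − 0.87 + 0.87) = min(1, 1.00) = 1.00
So the left factor is Q ⇒ ((R ≡ R) ≡ Q) = 1.00.
Q ≡ R = 1 − |0.87 − 0.37| = 1 − 0.50 = 0.50
(Q ≡ R) ≡ Q = 1 − |0.50 − 0.87| = 1 − 0.37 = 0.63
¬((Q ≡ R) ≡ Q) = 1 − 0.63 = 0.37
So the right-hand bound is ¬((Q ≡ R) ≡ Q) = 0.37.
The residuum of the Łukasiewicz t-norm gives the supremum: min(1, 1 − 1.00 + 0.37).
1 − 1.00 + 0.37 = 0.37, so t = min(1, 0.37) = 0.37.
Check: 1.00 ⊙ 0.37 = max(0, 0.37) = 0.37 ≤ 0.37.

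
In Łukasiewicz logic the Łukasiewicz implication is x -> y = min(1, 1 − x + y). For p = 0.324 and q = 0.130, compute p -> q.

0.806

p -> q = min(1, 1 − 0.324 + 0.130) = min(1, 0.806) = 0.806
For comparison, the Gödel implication (1 if x ≤ y else y) would give 0.130.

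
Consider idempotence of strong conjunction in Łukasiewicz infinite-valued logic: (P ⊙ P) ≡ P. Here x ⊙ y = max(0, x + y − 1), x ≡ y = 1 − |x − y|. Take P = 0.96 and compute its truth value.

0.96

P ⊙ P = max(0, 0.96 + 0.96 − 1) = max(0, 0.92) = 0.92
(P ⊙ P) ≡ P = 1 − |0.92 − 0.96| = 1 − 0.04 = 0.96
(The value 0.96 < 1 shows this instance is not satisfied; fails in Ł∞ since a ⊗ a = max(0, 2a−1) ≠ a in general.)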